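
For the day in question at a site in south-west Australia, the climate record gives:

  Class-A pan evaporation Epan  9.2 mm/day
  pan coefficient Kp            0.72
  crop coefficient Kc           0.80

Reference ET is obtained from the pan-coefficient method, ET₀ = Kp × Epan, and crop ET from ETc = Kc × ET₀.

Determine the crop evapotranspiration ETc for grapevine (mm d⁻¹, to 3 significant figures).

ET₀ = 0.72 × 9.2 = 6.6240 mm/d
ETc = Kc × ET₀ = 0.80 × 6.6240 = 5.2992 mm/d

5.30 mm d⁻¹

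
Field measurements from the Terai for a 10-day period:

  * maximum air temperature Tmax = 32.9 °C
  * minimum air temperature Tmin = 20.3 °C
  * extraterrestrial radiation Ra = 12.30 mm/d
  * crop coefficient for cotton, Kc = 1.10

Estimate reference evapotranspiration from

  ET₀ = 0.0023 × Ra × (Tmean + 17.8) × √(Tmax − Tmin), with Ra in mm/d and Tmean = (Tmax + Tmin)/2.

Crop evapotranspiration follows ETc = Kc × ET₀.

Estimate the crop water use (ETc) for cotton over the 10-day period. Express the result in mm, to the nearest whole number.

Tmean = (32.9 + 20.3)/2 = 26.60 °C
ET₀ = 0.0023 × 12.30 × (26.60 + 17.8) × √12.6 = 0.0023 × 12.30 × 44.40 × 3.5496 = 4.4586 mm/d
ETc = Kc × ET₀ = 1.10 × 4.4586 = 4.9045 mm/d
Over 10 days: 4.9045 × 10 = 49.045 mm

49 mm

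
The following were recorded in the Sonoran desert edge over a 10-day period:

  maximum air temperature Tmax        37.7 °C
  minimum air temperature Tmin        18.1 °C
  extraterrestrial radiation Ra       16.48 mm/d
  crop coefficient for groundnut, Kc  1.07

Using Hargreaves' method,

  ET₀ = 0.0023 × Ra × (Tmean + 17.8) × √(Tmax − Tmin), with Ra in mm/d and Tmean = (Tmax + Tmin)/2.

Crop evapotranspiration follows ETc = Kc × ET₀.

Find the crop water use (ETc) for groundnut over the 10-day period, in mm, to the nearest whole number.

82 mm

Tmean = (37.7 + 18.1)/2 = 27.90 °C
ET₀ = 0.0023 × 16.48 × (27.90 + 17.8) × √19.6 = 0.0023 × 16.48 × 45.70 × 4.4272 = 7.6689 mm/d
ETc = Kc × ET₀ = 1.07 × 7.6689 = 8.2057 mm/d
Over 10 days: 8.2057 × 10 = 82.057 mm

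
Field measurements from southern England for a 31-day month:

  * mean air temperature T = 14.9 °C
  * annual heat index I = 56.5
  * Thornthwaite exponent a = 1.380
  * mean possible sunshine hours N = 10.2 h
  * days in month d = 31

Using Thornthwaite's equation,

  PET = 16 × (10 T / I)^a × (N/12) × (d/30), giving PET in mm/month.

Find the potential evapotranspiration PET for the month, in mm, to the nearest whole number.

10T/I = 10 × 14.9 / 56.5 = 2.6372
(10T/I)^a = 2.6372^1.380 = 3.8122
Uncorrected PET = 16 × 3.8122 = 60.995 mm
Correction = (N/12)(d/30) = (10.2/12)(31/30) = 0.8783
PET = 60.995 × 0.8783 = 53.572 mm/month

54 mm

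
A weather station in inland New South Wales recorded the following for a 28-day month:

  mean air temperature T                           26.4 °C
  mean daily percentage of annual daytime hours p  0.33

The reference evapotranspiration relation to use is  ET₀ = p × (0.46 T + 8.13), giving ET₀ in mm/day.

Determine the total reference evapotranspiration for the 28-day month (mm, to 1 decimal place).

187.3 mm

ET₀ = 0.33 × (0.46 × 26.4 + 8.13) = 0.33 × 20.274 = 6.6904 mm/d
Monthly total = 6.6904 × 28 = 187.331 mm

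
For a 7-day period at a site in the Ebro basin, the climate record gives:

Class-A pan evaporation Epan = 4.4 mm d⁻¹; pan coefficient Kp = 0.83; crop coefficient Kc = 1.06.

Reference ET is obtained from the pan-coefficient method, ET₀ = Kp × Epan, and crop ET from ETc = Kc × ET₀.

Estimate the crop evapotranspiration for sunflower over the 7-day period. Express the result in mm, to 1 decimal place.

ET₀ = 0.83 × 4.4 = 3.6520 mm/d
ETc = Kc × ET₀ = 1.06 × 3.6520 = 3.8711 mm/d
Over 7 days: 3.8711 × 7 = 27.098 mm

27.1 mm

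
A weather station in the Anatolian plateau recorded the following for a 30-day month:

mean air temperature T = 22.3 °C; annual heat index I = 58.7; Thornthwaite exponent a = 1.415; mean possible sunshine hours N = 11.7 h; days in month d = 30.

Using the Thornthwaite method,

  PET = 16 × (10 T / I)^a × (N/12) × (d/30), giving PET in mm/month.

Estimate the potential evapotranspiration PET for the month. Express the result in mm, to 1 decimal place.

10T/I = 10 × 22.3 / 58.7 = 3.7990
(10T/I)^a = 3.7990^1.415 = 6.6105
Uncorrected PET = 16 × 6.6105 = 105.768 mm
Correction = (N/12)(d/30) = (11.7/12)(30/30) = 0.9750
PET = 105.768 × 0.9750 = 103.124 mm/month

103.1 mm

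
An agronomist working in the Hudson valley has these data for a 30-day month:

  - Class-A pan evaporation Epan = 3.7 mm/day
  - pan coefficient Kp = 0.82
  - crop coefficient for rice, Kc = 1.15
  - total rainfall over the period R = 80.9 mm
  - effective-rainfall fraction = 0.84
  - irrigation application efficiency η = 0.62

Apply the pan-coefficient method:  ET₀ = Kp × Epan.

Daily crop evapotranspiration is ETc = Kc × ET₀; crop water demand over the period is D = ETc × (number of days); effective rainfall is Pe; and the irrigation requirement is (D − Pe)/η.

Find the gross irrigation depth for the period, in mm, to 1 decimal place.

ET₀ = 0.82 × 3.7 = 3.0340 mm/d
ETc = Kc × ET₀ = 1.15 × 3.0340 = 3.4891 mm/d
Crop demand D = ETc × 30 d = 3.4891 × 30 = 104.673 mm
Pe = 0.84 × 80.9 = 67.956 mm
D − Pe = 104.673 − 67.956 = 36.717 mm
Gross irrigation = 36.717 / 0.62 = 59.221 mm

59.2 mm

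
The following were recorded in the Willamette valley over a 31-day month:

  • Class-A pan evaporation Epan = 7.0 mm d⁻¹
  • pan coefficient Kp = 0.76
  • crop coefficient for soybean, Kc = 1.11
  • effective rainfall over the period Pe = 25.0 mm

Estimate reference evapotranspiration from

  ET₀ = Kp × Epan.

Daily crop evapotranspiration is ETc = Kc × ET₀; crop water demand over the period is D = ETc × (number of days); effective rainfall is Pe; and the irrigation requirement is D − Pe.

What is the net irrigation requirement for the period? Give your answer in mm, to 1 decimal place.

158.1 mm

ET₀ = 0.76 × 7.0 = 5.3200 mm/d
ETc = Kc × ET₀ = 1.11 × 5.3200 = 5.9052 mm/d
Crop demand D = ETc × 31 d = 5.9052 × 31 = 183.061 mm
D − Pe = 183.061 − 25.0 = 158.061 mm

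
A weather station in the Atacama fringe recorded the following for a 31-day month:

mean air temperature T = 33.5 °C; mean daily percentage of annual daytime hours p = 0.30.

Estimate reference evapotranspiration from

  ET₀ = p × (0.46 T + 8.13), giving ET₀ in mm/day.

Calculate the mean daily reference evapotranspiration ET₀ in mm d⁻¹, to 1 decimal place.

ET₀ = 0.30 × (0.46 × 33.5 + 8.13) = 0.30 × 23.540 = 7.0620 mm/d

7.1 mm d⁻¹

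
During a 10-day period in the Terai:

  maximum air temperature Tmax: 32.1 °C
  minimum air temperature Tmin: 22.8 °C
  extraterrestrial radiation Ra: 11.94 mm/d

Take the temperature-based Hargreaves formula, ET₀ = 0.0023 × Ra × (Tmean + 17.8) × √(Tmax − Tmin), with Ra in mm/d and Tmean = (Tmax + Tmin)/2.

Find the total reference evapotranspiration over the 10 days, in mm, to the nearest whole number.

38 mm

Tmean = (32.1 + 22.8)/2 = 27.45 °C
ET₀ = 0.0023 × 11.94 × (27.45 + 17.8) × √9.3 = 0.0023 × 11.94 × 45.25 × 3.0496 = 3.7896 mm/d
Over 10 days: 3.7896 × 10 = 37.896 mm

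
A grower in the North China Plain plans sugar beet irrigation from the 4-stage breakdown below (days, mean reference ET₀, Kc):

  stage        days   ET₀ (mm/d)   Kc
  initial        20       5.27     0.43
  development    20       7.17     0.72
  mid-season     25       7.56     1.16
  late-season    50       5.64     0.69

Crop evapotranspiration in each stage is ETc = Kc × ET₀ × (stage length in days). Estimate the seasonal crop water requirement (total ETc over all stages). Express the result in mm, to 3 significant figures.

562 mm

initial: 0.43 × 5.27 × 20 = 45.32 mm
development: 0.72 × 7.17 × 20 = 103.25 mm
mid-season: 1.16 × 7.56 × 25 = 219.24 mm
late-season: 0.69 × 5.64 × 50 = 194.58 mm
Seasonal total = 562.39 mm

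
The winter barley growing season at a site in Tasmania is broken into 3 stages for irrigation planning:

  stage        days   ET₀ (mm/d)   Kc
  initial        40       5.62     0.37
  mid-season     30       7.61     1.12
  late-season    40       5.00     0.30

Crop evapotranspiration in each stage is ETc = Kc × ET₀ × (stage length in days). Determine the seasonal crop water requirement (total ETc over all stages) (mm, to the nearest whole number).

399 mm

initial: 0.37 × 5.62 × 40 = 83.18 mm
mid-season: 1.12 × 7.61 × 30 = 255.70 mm
late-season: 0.30 × 5.00 × 40 = 60.00 mm
Seasonal total = 398.88 mm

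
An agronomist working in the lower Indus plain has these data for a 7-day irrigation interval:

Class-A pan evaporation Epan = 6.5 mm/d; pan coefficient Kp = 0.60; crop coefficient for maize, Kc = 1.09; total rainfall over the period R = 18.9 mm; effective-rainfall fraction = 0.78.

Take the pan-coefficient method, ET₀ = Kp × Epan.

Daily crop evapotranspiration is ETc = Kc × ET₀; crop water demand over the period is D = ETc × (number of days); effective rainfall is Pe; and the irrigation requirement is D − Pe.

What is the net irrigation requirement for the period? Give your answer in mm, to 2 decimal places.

15.02 mm

ET₀ = 0.60 × 6.5 = 3.9000 mm/d
ETc = Kc × ET₀ = 1.09 × 3.9000 = 4.2510 mm/d
Crop demand D = ETc × 7 d = 4.2510 × 7 = 29.757 mm
Pe = 0.78 × 18.9 = 14.742 mm
D − Pe = 29.757 − 14.742 = 15.015 mm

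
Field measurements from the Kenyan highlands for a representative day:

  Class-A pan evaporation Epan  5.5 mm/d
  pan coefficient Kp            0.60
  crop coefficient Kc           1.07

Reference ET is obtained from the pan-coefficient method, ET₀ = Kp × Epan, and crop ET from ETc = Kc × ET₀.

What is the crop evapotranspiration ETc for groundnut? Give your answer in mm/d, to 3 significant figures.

3.53 mm/d

ET₀ = 0.60 × 5.5 = 3.3000 mm/d
ETc = Kc × ET₀ = 1.07 × 3.3000 = 3.5310 mm/d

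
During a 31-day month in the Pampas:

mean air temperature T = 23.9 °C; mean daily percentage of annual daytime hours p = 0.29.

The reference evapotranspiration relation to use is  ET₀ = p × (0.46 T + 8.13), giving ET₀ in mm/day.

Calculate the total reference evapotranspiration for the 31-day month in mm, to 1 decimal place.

ET₀ = 0.29 × (0.46 × 23.9 + 8.13) = 0.29 × 19.124 = 5.5460 mm/d
Monthly total = 5.5460 × 31 = 171.926 mm

171.9 mm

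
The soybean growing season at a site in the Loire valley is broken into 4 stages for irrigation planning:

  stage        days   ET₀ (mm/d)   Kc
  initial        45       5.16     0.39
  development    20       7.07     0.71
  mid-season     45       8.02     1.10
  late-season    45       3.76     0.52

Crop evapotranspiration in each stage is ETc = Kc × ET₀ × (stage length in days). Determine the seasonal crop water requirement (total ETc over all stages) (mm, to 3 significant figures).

initial: 0.39 × 5.16 × 45 = 90.56 mm
development: 0.71 × 7.07 × 20 = 100.39 mm
mid-season: 1.10 × 8.02 × 45 = 396.99 mm
late-season: 0.52 × 3.76 × 45 = 87.98 mm
Seasonal total = 675.92 mm

676 mm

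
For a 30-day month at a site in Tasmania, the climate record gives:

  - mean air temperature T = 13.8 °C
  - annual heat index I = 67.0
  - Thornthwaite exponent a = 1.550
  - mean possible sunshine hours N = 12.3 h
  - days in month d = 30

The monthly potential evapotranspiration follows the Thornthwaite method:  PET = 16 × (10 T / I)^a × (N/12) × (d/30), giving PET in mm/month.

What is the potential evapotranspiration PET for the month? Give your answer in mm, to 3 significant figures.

10T/I = 10 × 13.8 / 67.0 = 2.0597
(10T/I)^a = 2.0597^1.550 = 3.0648
Uncorrected PET = 16 × 3.0648 = 49.037 mm
Correction = (N/12)(d/30) = (12.3/12)(30/30) = 1.0250
PET = 49.037 × 1.0250 = 50.263 mm/month

50.3 mm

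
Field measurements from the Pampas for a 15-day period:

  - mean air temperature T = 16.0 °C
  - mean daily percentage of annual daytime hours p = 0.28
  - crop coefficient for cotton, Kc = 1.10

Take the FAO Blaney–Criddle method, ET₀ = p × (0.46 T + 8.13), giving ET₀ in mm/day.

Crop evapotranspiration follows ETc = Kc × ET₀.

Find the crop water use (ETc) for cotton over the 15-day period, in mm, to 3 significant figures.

ET₀ = 0.28 × (0.46 × 16.0 + 8.13) = 0.28 × 15.490 = 4.3372 mm/d
ETc = Kc × ET₀ = 1.10 × 4.3372 = 4.7709 mm/d
Over 15 days: 4.7709 × 15 = 71.564 mm

71.6 mm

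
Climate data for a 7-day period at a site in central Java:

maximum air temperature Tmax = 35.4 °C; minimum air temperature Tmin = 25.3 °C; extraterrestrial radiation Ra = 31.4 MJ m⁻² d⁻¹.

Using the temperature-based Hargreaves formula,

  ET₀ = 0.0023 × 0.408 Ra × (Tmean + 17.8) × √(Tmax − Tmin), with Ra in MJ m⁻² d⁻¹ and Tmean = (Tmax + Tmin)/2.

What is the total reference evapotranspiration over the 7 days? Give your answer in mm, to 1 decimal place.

31.6 mm

Tmean = (35.4 + 25.3)/2 = 30.35 °C
0.408 Ra = 0.408 × 31.4 = 12.8112 mm/d equivalent
ET₀ = 0.0023 × 12.8112 × (30.35 + 17.8) × √10.1 = 0.0023 × 12.8112 × 48.15 × 3.1780 = 4.5089 mm/d
Over 7 days: 4.5089 × 7 = 31.562 mm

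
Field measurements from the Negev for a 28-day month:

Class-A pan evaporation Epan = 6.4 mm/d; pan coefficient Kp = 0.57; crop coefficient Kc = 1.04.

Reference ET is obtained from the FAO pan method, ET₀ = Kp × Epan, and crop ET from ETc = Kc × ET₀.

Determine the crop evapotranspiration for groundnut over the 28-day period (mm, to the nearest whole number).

ET₀ = 0.57 × 6.4 = 3.6480 mm/d
ETc = Kc × ET₀ = 1.04 × 3.6480 = 3.7939 mm/d
Over 28 days: 3.7939 × 28 = 106.229 mm

106 mm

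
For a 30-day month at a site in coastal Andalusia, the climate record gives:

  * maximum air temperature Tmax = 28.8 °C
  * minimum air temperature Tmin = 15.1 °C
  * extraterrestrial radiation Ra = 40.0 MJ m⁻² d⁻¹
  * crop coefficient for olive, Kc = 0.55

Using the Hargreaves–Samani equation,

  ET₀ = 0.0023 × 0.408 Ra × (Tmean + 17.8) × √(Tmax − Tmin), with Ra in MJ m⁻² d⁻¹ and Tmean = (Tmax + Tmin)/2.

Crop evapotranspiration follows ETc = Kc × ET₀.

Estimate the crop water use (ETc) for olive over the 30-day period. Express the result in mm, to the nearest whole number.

91 mm

Tmean = (28.8 + 15.1)/2 = 21.95 °C
0.408 Ra = 0.408 × 40.0 = 16.3200 mm/d equivalent
ET₀ = 0.0023 × 16.3200 × (21.95 + 17.8) × √13.7 = 0.0023 × 16.3200 × 39.75 × 3.7014 = 5.5227 mm/d
ETc = Kc × ET₀ = 0.55 × 5.5227 = 3.0375 mm/d
Over 30 days: 3.0375 × 30 = 91.125 mm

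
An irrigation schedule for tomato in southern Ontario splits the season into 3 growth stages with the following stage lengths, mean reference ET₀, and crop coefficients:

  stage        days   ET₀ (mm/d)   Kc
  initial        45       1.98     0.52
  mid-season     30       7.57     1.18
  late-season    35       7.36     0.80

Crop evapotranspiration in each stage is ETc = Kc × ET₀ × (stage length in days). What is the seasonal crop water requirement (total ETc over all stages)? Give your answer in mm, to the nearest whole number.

initial: 0.52 × 1.98 × 45 = 46.33 mm
mid-season: 1.18 × 7.57 × 30 = 267.98 mm
late-season: 0.80 × 7.36 × 35 = 206.08 mm
Seasonal total = 520.39 mm

520 mm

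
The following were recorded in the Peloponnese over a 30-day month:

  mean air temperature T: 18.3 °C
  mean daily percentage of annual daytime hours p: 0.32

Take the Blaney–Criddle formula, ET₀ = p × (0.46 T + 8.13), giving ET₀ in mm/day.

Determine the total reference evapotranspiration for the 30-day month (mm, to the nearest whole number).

ET₀ = 0.32 × (0.46 × 18.3 + 8.13) = 0.32 × 16.548 = 5.2954 mm/d
Monthly total = 5.2954 × 30 = 158.862 mm

159 mm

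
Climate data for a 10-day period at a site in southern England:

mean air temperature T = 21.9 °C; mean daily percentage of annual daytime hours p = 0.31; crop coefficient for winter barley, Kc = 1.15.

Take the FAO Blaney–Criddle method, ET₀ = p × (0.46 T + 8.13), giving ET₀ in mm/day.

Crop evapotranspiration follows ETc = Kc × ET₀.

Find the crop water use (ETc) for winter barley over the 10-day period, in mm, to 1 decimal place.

64.9 mm

ET₀ = 0.31 × (0.46 × 21.9 + 8.13) = 0.31 × 18.204 = 5.6432 mm/d
ETc = Kc × ET₀ = 1.15 × 5.6432 = 6.4897 mm/d
Over 10 days: 6.4897 × 10 = 64.897 mm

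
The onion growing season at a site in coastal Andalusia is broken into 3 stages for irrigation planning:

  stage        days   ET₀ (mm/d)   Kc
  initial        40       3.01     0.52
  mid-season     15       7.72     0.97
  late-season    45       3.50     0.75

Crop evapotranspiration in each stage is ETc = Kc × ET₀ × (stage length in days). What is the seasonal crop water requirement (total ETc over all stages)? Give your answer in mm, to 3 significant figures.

293 mm

initial: 0.52 × 3.01 × 40 = 62.61 mm
mid-season: 0.97 × 7.72 × 15 = 112.33 mm
late-season: 0.75 × 3.50 × 45 = 118.13 mm
Seasonal total = 293.07 mm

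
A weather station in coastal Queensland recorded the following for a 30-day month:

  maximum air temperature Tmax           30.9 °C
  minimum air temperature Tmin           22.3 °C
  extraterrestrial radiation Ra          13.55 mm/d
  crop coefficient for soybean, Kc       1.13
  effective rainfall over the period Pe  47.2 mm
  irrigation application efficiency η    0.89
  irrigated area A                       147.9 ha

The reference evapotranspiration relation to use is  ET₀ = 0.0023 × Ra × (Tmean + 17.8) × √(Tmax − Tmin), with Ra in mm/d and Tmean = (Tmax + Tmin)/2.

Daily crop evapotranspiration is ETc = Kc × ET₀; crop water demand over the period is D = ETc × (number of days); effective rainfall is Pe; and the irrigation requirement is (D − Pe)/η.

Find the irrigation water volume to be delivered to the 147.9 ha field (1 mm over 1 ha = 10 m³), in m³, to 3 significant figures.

Tmean = (30.9 + 22.3)/2 = 26.60 °C
ET₀ = 0.0023 × 13.55 × (26.60 + 17.8) × √8.6 = 0.0023 × 13.55 × 44.40 × 2.9326 = 4.0579 mm/d
ETc = Kc × ET₀ = 1.13 × 4.0579 = 4.5854 mm/d
Crop demand D = ETc × 30 d = 4.5854 × 30 = 137.562 mm
D − Pe = 137.562 − 47.2 = 90.362 mm
Gross irrigation = 90.362 / 0.89 = 101.530 mm
Volume = 101.530 mm × 147.9 ha × 10 = 150162.9 m³

150000 m³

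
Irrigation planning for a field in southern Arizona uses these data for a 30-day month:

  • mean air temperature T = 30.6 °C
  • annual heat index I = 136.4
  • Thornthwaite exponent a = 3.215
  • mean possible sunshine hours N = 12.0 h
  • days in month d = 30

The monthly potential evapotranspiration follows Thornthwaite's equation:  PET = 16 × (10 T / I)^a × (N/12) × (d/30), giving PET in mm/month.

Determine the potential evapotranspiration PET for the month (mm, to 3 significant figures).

10T/I = 10 × 30.6 / 136.4 = 2.2434
(10T/I)^a = 2.2434^3.215 = 13.4328
Uncorrected PET = 16 × 13.4328 = 214.925 mm
Correction = (N/12)(d/30) = (12.0/12)(30/30) = 1.0000
PET = 214.925 × 1.0000 = 214.925 mm/month

215 mm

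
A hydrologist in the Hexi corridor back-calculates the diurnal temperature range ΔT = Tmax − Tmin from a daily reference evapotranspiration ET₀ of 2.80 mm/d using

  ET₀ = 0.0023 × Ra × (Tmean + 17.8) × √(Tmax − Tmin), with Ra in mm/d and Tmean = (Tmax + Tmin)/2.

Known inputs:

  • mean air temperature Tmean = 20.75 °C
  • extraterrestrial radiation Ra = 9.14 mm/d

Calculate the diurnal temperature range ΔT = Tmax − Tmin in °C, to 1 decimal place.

11.9 °C

√ΔT = ET₀ / [0.0023 × Ra × (Tmean+17.8)] = 2.80 / (0.0023 × 9.14 × 38.55) = 3.4551
ΔT = 3.4551² = 11.938 °C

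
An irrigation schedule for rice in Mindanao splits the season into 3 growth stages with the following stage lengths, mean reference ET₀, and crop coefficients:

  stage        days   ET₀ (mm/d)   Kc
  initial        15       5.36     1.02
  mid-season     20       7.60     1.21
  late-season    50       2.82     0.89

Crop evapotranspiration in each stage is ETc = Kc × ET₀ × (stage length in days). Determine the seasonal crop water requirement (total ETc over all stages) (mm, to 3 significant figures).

391 mm

initial: 1.02 × 5.36 × 15 = 82.01 mm
mid-season: 1.21 × 7.60 × 20 = 183.92 mm
late-season: 0.89 × 2.82 × 50 = 125.49 mm
Seasonal total = 391.42 mm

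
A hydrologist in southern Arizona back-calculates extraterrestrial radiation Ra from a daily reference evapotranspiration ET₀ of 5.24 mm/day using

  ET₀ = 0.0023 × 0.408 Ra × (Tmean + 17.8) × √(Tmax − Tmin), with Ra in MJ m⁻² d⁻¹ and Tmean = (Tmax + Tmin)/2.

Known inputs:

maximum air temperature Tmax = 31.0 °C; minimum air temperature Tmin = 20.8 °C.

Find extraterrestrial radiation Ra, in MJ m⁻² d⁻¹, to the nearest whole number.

40 MJ m⁻² d⁻¹

Tmean = (31.0+20.8)/2 = 25.90 °C; ΔT = 10.2
Ra = ET₀ / [0.0023 × 0.408 × (Tmean+17.8) × √ΔT]
   = 5.24 / (0.0023 × 0.408 × 43.70 × 3.1937) = 40.010 MJ m⁻² d⁻¹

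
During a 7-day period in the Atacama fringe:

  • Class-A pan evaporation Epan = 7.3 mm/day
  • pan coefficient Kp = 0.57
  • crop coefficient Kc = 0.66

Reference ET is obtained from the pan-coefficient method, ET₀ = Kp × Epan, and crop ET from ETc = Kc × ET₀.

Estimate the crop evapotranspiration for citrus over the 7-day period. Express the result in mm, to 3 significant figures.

ET₀ = 0.57 × 7.3 = 4.1610 mm/d
ETc = Kc × ET₀ = 0.66 × 4.1610 = 2.7463 mm/d
Over 7 days: 2.7463 × 7 = 19.224 mm

19.2 mm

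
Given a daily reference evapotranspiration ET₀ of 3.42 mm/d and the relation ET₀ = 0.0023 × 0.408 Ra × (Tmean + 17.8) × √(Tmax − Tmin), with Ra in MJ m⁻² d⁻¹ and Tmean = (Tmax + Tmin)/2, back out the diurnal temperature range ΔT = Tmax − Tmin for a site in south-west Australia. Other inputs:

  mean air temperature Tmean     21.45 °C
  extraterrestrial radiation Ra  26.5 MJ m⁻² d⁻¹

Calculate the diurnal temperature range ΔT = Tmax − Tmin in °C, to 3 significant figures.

√ΔT = ET₀ / [0.0023 × 0.408 × Ra × (Tmean+17.8)] = 3.42 / (0.0023 × 10.8120 × 39.25) = 3.5039
ΔT = 3.5039² = 12.277 °C

12.3 °C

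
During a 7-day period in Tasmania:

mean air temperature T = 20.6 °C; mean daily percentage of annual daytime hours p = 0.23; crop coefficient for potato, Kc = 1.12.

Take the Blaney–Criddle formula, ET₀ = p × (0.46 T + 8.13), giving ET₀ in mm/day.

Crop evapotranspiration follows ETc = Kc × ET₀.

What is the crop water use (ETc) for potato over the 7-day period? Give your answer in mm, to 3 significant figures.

31.7 mm

ET₀ = 0.23 × (0.46 × 20.6 + 8.13) = 0.23 × 17.606 = 4.0494 mm/d
ETc = Kc × ET₀ = 1.12 × 4.0494 = 4.5353 mm/d
Over 7 days: 4.5353 × 7 = 31.747 mm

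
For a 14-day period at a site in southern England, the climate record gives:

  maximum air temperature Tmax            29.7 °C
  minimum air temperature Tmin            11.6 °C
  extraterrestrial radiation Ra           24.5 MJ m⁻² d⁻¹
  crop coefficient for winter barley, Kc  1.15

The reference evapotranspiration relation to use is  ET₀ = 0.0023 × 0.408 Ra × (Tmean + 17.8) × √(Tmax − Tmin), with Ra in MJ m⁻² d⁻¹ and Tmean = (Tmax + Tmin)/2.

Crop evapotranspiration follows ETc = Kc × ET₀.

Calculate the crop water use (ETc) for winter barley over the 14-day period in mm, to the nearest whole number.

Tmean = (29.7 + 11.6)/2 = 20.65 °C
0.408 Ra = 0.408 × 24.5 = 9.9960 mm/d equivalent
ET₀ = 0.0023 × 9.9960 × (20.65 + 17.8) × √18.1 = 0.0023 × 9.9960 × 38.45 × 4.2544 = 3.7609 mm/d
ETc = Kc × ET₀ = 1.15 × 3.7609 = 4.3250 mm/d
Over 14 days: 4.3250 × 14 = 60.550 mm

61 mm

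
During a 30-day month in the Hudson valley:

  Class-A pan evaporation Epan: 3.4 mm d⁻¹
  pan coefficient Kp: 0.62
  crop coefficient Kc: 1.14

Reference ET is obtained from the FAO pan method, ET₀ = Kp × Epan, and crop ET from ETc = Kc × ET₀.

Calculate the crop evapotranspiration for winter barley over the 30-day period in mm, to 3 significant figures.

72.1 mm

ET₀ = 0.62 × 3.4 = 2.1080 mm/d
ETc = Kc × ET₀ = 1.14 × 2.1080 = 2.4031 mm/d
Over 30 days: 2.4031 × 30 = 72.093 mm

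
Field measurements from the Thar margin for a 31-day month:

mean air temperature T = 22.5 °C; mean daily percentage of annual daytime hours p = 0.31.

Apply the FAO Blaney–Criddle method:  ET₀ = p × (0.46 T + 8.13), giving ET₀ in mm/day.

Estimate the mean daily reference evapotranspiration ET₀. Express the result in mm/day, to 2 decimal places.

ET₀ = 0.31 × (0.46 × 22.5 + 8.13) = 0.31 × 18.480 = 5.7288 mm/d

5.73 mm/day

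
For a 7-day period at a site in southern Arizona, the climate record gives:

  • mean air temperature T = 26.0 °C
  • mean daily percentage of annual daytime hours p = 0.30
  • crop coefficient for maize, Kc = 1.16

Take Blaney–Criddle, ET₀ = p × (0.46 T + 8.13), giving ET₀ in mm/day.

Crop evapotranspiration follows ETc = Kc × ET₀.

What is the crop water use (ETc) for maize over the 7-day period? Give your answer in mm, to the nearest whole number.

49 mm

ET₀ = 0.30 × (0.46 × 26.0 + 8.13) = 0.30 × 20.090 = 6.0270 mm/d
ETc = Kc × ET₀ = 1.16 × 6.0270 = 6.9913 mm/d
Over 7 days: 6.9913 × 7 = 48.939 mm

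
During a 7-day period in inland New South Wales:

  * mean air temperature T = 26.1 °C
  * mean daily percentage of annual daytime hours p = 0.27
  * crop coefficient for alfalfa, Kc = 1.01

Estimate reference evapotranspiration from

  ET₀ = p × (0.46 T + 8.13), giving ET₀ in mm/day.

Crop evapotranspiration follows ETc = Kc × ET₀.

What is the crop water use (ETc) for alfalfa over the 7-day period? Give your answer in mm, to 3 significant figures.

38.4 mm

ET₀ = 0.27 × (0.46 × 26.1 + 8.13) = 0.27 × 20.136 = 5.4367 mm/d
ETc = Kc × ET₀ = 1.01 × 5.4367 = 5.4911 mm/d
Over 7 days: 5.4911 × 7 = 38.438 mm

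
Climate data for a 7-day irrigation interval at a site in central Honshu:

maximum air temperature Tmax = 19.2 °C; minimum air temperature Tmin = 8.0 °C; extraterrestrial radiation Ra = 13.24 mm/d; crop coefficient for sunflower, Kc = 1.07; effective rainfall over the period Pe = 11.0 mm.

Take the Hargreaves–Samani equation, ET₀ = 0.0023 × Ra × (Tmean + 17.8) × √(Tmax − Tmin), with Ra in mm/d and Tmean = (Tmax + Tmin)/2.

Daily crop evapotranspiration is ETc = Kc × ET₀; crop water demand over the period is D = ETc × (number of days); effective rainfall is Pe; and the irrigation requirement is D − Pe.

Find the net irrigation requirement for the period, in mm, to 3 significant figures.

Tmean = (19.2 + 8.0)/2 = 13.60 °C
ET₀ = 0.0023 × 13.24 × (13.60 + 17.8) × √11.2 = 0.0023 × 13.24 × 31.40 × 3.3466 = 3.2000 mm/d
ETc = Kc × ET₀ = 1.07 × 3.2000 = 3.4240 mm/d
Crop demand D = ETc × 7 d = 3.4240 × 7 = 23.968 mm
D − Pe = 23.968 − 11.0 = 12.968 mm

13.0 mm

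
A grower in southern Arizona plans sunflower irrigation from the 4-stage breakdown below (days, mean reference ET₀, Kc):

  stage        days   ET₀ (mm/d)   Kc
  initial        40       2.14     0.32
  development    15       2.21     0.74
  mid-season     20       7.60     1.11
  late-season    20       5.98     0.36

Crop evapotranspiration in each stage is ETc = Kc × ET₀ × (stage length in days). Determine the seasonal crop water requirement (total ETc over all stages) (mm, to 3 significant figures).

initial: 0.32 × 2.14 × 40 = 27.39 mm
development: 0.74 × 2.21 × 15 = 24.53 mm
mid-season: 1.11 × 7.60 × 20 = 168.72 mm
late-season: 0.36 × 5.98 × 20 = 43.06 mm
Seasonal total = 263.70 mm

264 mm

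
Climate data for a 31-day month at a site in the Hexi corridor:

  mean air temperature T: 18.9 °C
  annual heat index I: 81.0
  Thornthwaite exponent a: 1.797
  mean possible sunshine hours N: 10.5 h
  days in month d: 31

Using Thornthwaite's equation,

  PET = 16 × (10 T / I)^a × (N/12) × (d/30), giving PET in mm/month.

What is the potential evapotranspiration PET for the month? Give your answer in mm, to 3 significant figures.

66.3 mm

10T/I = 10 × 18.9 / 81.0 = 2.3333
(10T/I)^a = 2.3333^1.797 = 4.5840
Uncorrected PET = 16 × 4.5840 = 73.344 mm
Correction = (N/12)(d/30) = (10.5/12)(31/30) = 0.9042
PET = 73.344 × 0.9042 = 66.318 mm/month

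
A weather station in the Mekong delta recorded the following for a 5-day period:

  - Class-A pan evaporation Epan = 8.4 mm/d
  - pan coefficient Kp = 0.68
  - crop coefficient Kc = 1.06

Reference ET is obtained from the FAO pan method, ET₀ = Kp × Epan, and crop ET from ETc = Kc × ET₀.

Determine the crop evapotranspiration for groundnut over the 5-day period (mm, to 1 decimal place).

30.3 mm

ET₀ = 0.68 × 8.4 = 5.7120 mm/d
ETc = Kc × ET₀ = 1.06 × 5.7120 = 6.0547 mm/d
Over 5 days: 6.0547 × 5 = 30.274 mm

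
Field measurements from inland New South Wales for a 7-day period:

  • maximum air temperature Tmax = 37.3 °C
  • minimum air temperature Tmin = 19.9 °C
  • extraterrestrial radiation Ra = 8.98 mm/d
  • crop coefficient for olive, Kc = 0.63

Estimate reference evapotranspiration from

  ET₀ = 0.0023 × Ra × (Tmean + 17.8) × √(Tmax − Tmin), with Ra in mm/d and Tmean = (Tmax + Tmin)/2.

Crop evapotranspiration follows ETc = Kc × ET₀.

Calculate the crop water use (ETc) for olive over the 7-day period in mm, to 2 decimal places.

Tmean = (37.3 + 19.9)/2 = 28.60 °C
ET₀ = 0.0023 × 8.98 × (28.60 + 17.8) × √17.4 = 0.0023 × 8.98 × 46.40 × 4.1713 = 3.9975 mm/d
ETc = Kc × ET₀ = 0.63 × 3.9975 = 2.5184 mm/d
Over 7 days: 2.5184 × 7 = 17.629 mm

17.63 mm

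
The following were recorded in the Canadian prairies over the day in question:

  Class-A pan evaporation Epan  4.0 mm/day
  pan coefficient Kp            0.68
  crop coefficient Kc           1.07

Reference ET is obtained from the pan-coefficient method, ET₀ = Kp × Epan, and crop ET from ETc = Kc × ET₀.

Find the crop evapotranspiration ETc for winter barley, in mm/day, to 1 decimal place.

2.9 mm/day

ET₀ = 0.68 × 4.0 = 2.7200 mm/d
ETc = Kc × ET₀ = 1.07 × 2.7200 = 2.9104 mm/d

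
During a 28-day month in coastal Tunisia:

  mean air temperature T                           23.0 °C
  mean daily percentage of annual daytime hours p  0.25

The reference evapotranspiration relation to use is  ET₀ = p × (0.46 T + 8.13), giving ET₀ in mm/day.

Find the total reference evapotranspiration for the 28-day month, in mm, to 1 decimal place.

ET₀ = 0.25 × (0.46 × 23.0 + 8.13) = 0.25 × 18.710 = 4.6775 mm/d
Monthly total = 4.6775 × 28 = 130.970 mm

131.0 mm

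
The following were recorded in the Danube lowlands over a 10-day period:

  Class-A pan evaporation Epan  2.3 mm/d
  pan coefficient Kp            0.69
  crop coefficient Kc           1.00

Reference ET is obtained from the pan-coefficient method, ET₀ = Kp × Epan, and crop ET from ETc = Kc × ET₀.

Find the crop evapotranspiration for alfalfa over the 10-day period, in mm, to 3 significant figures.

ET₀ = 0.69 × 2.3 = 1.5870 mm/d
ETc = Kc × ET₀ = 1.00 × 1.5870 = 1.5870 mm/d
Over 10 days: 1.5870 × 10 = 15.870 mm

15.9 mm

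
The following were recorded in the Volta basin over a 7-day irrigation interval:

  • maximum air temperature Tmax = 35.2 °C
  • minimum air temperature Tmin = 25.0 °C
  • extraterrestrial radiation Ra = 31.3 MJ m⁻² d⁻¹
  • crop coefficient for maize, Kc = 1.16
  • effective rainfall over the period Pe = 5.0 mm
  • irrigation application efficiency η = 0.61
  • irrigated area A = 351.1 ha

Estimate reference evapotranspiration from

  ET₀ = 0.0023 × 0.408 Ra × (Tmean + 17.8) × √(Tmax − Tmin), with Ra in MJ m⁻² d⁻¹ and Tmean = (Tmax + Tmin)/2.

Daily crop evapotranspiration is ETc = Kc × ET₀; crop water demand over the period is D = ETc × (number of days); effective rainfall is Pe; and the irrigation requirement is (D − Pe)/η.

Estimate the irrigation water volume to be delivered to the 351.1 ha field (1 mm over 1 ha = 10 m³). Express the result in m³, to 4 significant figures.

Tmean = (35.2 + 25.0)/2 = 30.10 °C
0.408 Ra = 0.408 × 31.3 = 12.7704 mm/d equivalent
ET₀ = 0.0023 × 12.7704 × (30.10 + 17.8) × √10.2 = 0.0023 × 12.7704 × 47.90 × 3.1937 = 4.4933 mm/d
ETc = Kc × ET₀ = 1.16 × 4.4933 = 5.2122 mm/d
Crop demand D = ETc × 7 d = 5.2122 × 7 = 36.485 mm
D − Pe = 36.485 − 5.0 = 31.485 mm
Gross irrigation = 31.485 / 0.61 = 51.615 mm
Volume = 51.615 mm × 351.1 ha × 10 = 181220.3 m³

181200 m³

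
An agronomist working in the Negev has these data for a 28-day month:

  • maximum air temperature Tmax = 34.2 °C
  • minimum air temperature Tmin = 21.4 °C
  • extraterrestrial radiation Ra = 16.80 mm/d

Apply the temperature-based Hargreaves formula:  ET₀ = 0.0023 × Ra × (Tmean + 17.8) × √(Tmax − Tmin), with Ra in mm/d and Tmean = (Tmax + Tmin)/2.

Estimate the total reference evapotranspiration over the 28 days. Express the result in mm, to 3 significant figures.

Tmean = (34.2 + 21.4)/2 = 27.80 °C
ET₀ = 0.0023 × 16.80 × (27.80 + 17.8) × √12.8 = 0.0023 × 16.80 × 45.60 × 3.5777 = 6.3039 mm/d
Over 28 days: 6.3039 × 28 = 176.509 mm

177 mm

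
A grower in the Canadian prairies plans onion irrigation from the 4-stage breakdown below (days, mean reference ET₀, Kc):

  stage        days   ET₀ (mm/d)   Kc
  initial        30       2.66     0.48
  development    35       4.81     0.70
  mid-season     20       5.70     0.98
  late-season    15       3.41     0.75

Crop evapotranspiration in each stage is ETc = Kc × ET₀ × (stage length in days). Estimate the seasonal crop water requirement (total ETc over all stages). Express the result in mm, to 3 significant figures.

306 mm

initial: 0.48 × 2.66 × 30 = 38.30 mm
development: 0.70 × 4.81 × 35 = 117.85 mm
mid-season: 0.98 × 5.70 × 20 = 111.72 mm
late-season: 0.75 × 3.41 × 15 = 38.36 mm
Seasonal total = 306.23 mm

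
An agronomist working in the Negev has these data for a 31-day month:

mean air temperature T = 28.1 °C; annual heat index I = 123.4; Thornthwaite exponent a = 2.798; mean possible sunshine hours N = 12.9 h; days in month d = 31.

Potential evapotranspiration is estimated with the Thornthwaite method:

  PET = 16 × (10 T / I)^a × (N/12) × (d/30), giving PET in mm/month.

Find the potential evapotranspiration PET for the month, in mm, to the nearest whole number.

10T/I = 10 × 28.1 / 123.4 = 2.2771
(10T/I)^a = 2.2771^2.798 = 9.9990
Uncorrected PET = 16 × 9.9990 = 159.984 mm
Correction = (N/12)(d/30) = (12.9/12)(31/30) = 1.1108
PET = 159.984 × 1.1108 = 177.710 mm/month

178 mm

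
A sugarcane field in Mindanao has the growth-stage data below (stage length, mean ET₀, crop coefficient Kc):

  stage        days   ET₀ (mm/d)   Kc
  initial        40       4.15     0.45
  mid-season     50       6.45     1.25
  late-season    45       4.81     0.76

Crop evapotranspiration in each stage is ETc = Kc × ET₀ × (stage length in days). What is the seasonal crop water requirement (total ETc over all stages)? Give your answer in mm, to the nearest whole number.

initial: 0.45 × 4.15 × 40 = 74.70 mm
mid-season: 1.25 × 6.45 × 50 = 403.13 mm
late-season: 0.76 × 4.81 × 45 = 164.50 mm
Seasonal total = 642.33 mm

642 mm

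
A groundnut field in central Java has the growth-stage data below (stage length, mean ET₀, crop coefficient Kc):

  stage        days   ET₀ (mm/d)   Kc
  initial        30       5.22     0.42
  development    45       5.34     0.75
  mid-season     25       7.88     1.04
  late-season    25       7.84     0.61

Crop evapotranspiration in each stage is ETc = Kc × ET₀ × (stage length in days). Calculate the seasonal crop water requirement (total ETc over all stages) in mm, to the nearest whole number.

initial: 0.42 × 5.22 × 30 = 65.77 mm
development: 0.75 × 5.34 × 45 = 180.23 mm
mid-season: 1.04 × 7.88 × 25 = 204.88 mm
late-season: 0.61 × 7.84 × 25 = 119.56 mm
Seasonal total = 570.44 mm

570 mm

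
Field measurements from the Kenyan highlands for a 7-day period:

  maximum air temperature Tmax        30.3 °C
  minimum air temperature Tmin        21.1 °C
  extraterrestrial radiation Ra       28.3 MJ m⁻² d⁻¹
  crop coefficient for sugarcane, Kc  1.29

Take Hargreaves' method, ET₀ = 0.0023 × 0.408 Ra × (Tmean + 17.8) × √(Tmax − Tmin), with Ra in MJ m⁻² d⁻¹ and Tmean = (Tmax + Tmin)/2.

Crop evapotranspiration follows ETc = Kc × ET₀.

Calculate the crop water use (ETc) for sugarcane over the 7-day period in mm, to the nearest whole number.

32 mm

Tmean = (30.3 + 21.1)/2 = 25.70 °C
0.408 Ra = 0.408 × 28.3 = 11.5464 mm/d equivalent
ET₀ = 0.0023 × 11.5464 × (25.70 + 17.8) × √9.2 = 0.0023 × 11.5464 × 43.50 × 3.0332 = 3.5040 mm/d
ETc = Kc × ET₀ = 1.29 × 3.5040 = 4.5202 mm/d
Over 7 days: 4.5202 × 7 = 31.641 mm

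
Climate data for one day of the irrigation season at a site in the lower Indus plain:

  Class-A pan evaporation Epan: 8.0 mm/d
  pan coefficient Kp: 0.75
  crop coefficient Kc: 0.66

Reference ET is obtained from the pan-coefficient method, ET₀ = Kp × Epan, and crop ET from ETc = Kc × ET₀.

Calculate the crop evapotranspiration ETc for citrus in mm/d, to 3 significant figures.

ET₀ = 0.75 × 8.0 = 6.0000 mm/d
ETc = Kc × ET₀ = 0.66 × 6.0000 = 3.9600 mm/d

3.96 mm/d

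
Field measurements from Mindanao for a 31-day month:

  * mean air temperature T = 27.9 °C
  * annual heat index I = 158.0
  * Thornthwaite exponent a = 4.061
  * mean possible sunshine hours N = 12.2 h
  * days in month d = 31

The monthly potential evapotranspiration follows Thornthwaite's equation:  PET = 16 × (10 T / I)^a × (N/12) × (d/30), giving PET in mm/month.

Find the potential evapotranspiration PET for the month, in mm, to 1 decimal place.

169.2 mm

10T/I = 10 × 27.9 / 158.0 = 1.7658
(10T/I)^a = 1.7658^4.061 = 10.0654
Uncorrected PET = 16 × 10.0654 = 161.046 mm
Correction = (N/12)(d/30) = (12.2/12)(31/30) = 1.0506
PET = 161.046 × 1.0506 = 169.195 mm/month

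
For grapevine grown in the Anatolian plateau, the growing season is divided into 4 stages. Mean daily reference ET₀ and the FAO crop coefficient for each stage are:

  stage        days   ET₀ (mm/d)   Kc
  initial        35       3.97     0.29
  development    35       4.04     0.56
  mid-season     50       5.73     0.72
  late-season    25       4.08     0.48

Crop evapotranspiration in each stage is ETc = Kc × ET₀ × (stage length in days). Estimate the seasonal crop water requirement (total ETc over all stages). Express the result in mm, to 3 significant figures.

375 mm

initial: 0.29 × 3.97 × 35 = 40.30 mm
development: 0.56 × 4.04 × 35 = 79.18 mm
mid-season: 0.72 × 5.73 × 50 = 206.28 mm
late-season: 0.48 × 4.08 × 25 = 48.96 mm
Seasonal total = 374.72 mm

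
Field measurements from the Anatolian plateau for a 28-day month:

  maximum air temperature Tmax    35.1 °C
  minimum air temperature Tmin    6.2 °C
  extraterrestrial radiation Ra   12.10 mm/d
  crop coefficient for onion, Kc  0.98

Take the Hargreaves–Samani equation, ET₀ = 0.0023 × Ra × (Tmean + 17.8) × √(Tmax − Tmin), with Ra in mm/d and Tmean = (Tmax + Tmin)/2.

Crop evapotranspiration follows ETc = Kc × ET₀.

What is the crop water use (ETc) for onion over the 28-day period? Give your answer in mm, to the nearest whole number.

Tmean = (35.1 + 6.2)/2 = 20.65 °C
ET₀ = 0.0023 × 12.10 × (20.65 + 17.8) × √28.9 = 0.0023 × 12.10 × 38.45 × 5.3759 = 5.7526 mm/d
ETc = Kc × ET₀ = 0.98 × 5.7526 = 5.6375 mm/d
Over 28 days: 5.6375 × 28 = 157.850 mm

158 mm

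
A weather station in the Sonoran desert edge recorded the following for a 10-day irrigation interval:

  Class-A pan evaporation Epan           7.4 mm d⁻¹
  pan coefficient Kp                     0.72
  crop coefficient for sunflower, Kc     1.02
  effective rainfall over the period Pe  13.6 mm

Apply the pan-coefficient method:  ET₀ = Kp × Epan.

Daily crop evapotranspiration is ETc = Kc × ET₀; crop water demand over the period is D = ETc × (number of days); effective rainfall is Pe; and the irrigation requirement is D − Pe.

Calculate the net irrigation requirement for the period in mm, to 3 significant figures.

40.7 mm

ET₀ = 0.72 × 7.4 = 5.3280 mm/d
ETc = Kc × ET₀ = 1.02 × 5.3280 = 5.4346 mm/d
Crop demand D = ETc × 10 d = 5.4346 × 10 = 54.346 mm
D − Pe = 54.346 − 13.6 = 40.746 mm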